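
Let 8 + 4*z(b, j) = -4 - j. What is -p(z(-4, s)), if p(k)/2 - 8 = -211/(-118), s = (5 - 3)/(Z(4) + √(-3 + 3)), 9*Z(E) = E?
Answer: -1155/59 ≈ -19.576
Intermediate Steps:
Z(E) = E/9
s = 9/2 (s = (5 - 3)/((⅑)*4 + √(-3 + 3)) = 2/(4/9 + √0) = 2/(4/9 + 0) = 2/(4/9) = 2*(9/4) = 9/2 ≈ 4.5000)
z(b, j) = -3 - j/4 (z(b, j) = -2 + (-4 - j)/4 = -2 + (-1 - j/4) = -3 - j/4)
p(k) = 1155/59 (p(k) = 16 + 2*(-211/(-118)) = 16 + 2*(-211*(-1/118)) = 16 + 2*(211/118) = 16 + 211/59 = 1155/59)
-p(z(-4, s)) = -1*1155/59 = -1155/59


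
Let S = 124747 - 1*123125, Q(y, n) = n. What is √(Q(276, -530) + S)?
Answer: 2*√273 ≈ 33.045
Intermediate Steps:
S = 1622 (S = 124747 - 123125 = 1622)
√(Q(276, -530) + S) = √(-530 + 1622) = √1092 = 2*√273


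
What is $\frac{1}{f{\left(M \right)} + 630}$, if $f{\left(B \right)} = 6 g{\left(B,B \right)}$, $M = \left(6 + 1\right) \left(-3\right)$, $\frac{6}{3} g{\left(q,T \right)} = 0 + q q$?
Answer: $\frac{1}{1953} \approx 0.00051203$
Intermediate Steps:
$g{\left(q,T \right)} = \frac{q^{2}}{2}$ ($g{\left(q,T \right)} = \frac{0 + q q}{2} = \frac{0 + q^{2}}{2} = \frac{q^{2}}{2}$)
$M = -21$ ($M = 7 \left(-3\right) = -21$)
$f{\left(B \right)} = 3 B^{2}$ ($f{\left(B \right)} = 6 \frac{B^{2}}{2} = 3 B^{2}$)
$\frac{1}{f{\left(M \right)} + 630} = \frac{1}{3 \left(-21\right)^{2} + 630} = \frac{1}{3 \cdot 441 + 630} = \frac{1}{1323 + 630} = \frac{1}{1953}$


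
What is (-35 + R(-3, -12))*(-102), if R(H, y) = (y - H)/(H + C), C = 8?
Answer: 18768/5 ≈ 3753.6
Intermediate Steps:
R(H, y) = (y - H)/(8 + H) (R(H, y) = (y - H)/(H + 8) = (y - H)/(8 + H))
(-35 + R(-3, -12))*(-102) = (-35 + (-12 - 1*(-3))/(8 - 3))*(-102) = (-35 + (-12 + 3)/5)*(-102) = (-35 + (⅕)*(-9))*(-102) = (-35 - 9/5)*(-102) = -184/5*(-102) = 18768/5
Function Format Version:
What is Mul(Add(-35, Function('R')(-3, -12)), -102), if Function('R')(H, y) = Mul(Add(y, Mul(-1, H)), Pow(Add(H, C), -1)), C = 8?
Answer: Rational(18768, 5) ≈ 3753.6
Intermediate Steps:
Function('R')(H, y) = Mul(Pow(Add(8, H), -1), Add(y, Mul(-1, H))) (Function('R')(H, y) = Mul(Add(y, Mul(-1, H)), Pow(Add(H, 8), -1)) = Mul(Add(y, Mul(-1, H)), Pow(Add(8, H), -1)) = Mul(Pow(Add(8, H), -1), Add(y, Mul(-1, H))))
Mul(Add(-35, Function('R')(-3, -12)), -102) = Mul(Add(-35, Mul(Pow(Add(8, -3), -1), Add(-12, Mul(-1, -3)))), -102) = Mul(Add(-35, Mul(Pow(5, -1), Add(-12, 3))), -102) = Mul(Add(-35, Mul(Rational(1, 5), -9)), -102) = Mul(Add(-35, Rational(-9, 5)), -102) = Mul(Rational(-184, 5), -102) = Rational(18768, 5)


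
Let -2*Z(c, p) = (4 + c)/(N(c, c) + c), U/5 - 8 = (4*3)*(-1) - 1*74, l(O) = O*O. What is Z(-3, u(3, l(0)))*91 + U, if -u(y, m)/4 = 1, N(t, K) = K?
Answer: -4589/12 ≈ -382.42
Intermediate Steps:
l(O) = O²
u(y, m) = -4 (u(y, m) = -4*1 = -4)
U = -390 (U = 40 + 5*((4*3)*(-1) - 1*74) = 40 + 5*(12*(-1) - 74) = 40 + 5*(-12 - 74) = 40 + 5*(-86) = 40 - 430 = -390)
Z(c, p) = -(4 + c)/(4*c) (Z(c, p) = -(4 + c)/(2*(c + c)) = -(4 + c)/(2*(2*c)) = -(4 + c)*1/(2*c)/2 = -(4 + c)/(4*c))
Z(-3, u(3, l(0)))*91 + U = ((¼)*(-4 - 1*(-3))/(-3))*91 - 390 = ((¼)*(-⅓)*(-4 + 3))*91 - 390 = ((¼)*(-⅓)*(-1))*91 - 390 = (1/12)*91 - 390 = 91/12 - 390 = -4589/12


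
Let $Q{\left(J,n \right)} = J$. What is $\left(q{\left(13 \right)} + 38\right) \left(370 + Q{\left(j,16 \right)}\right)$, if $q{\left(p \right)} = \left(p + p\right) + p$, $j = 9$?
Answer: $29183$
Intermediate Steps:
$q{\left(p \right)} = 3 p$ ($q{\left(p \right)} = 2 p + p = 3 p$)
$\left(q{\left(13 \right)} + 38\right) \left(370 + Q{\left(j,16 \right)}\right) = \left(3 \cdot 13 + 38\right) \left(370 + 9\right) = \left(39 + 38\right) 379 = 77 \cdot 379 = 29183$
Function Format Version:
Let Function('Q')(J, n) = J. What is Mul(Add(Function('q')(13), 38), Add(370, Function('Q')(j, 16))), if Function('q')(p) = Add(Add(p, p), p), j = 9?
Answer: 29183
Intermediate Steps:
Function('q')(p) = Mul(3, p) (Function('q')(p) = Add(Mul(2, p), p) = Mul(3, p))
Mul(Add(Function('q')(13), 38), Add(370, Function('Q')(j, 16))) = Mul(Add(Mul(3, 13), 38), Add(370, 9)) = Mul(Add(39, 38), 379) = Mul(77, 379) = 29183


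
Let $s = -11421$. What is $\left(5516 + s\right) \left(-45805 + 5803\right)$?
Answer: $236211810$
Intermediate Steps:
$\left(5516 + s\right) \left(-45805 + 5803\right) = \left(5516 - 11421\right) \left(-45805 + 5803\right) = \left(-5905\right) \left(-40002\right) = 236211810$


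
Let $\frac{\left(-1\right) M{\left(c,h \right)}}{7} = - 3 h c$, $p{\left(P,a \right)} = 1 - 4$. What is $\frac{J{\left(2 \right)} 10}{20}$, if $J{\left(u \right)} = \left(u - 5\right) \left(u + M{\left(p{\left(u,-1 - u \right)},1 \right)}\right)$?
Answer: $\frac{183}{2} \approx 91.5$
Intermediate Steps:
$p{\left(P,a \right)} = -3$ ($p{\left(P,a \right)} = 1 - 4 = -3$)
$M{\left(c,h \right)} = 21 c h$ ($M{\left(c,h \right)} = - 7 - 3 h c = - 7 \left(- 3 c h\right) = 21 c h$)
$J{\left(u \right)} = \left(-63 + u\right) \left(-5 + u\right)$ ($J{\left(u \right)} = \left(u - 5\right) \left(u + 21 \left(-3\right) 1\right) = \left(-5 + u\right) \left(u - 63\right) = \left(-5 + u\right) \left(-63 + u\right) = \left(-63 + u\right) \left(-5 + u\right)$)
$\frac{J{\left(2 \right)} 10}{20} = \frac{\left(315 + 2^{2} - 136\right) 10}{20} = \left(315 + 4 - 136\right) 10 \cdot \frac{1}{20} = 183 \cdot 10 \cdot \frac{1}{20} = 1830 \cdot \frac{1}{20} = \frac{183}{2}$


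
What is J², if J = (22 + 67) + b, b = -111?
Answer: 484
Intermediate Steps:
J = -22 (J = (22 + 67) - 111 = 89 - 111 = -22)
J² = (-22)² = 484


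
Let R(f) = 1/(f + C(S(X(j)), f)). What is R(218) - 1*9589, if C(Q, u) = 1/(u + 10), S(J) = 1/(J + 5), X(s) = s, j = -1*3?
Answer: -476621017/49705 ≈ -9589.0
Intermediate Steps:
j = -3
S(J) = 1/(5 + J)
C(Q, u) = 1/(10 + u)
R(f) = 1/(f + 1/(10 + f))
R(218) - 1*9589 = (10 + 218)/(1 + 218*(10 + 218)) - 1*9589 = 228/(1 + 218*228) - 9589 = 228/(1 + 49704) - 9589 = 228/49705 - 9589 = -476621017/49705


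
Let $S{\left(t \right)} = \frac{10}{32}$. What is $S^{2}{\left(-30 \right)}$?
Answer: $\frac{25}{256} \approx 0.097656$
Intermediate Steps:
$S{\left(t \right)} = \frac{5}{16}$ ($S{\left(t \right)} = 10 \cdot \frac{1}{32} = \frac{5}{16}$)
$S^{2}{\left(-30 \right)} = \left(\frac{5}{16}\right)^{2} = \frac{25}{256}$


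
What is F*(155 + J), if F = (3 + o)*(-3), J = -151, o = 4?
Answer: -84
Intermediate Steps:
F = -21 (F = (3 + 4)*(-3) = 7*(-3) = -21)
F*(155 + J) = -21*(155 - 151) = -21*4 = -84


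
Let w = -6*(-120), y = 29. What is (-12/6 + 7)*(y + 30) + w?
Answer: 1015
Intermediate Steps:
w = 720
(-12/6 + 7)*(y + 30) + w = (-12/6 + 7)*(29 + 30) + 720 = (-12*1/6 + 7)*59 + 720 = (-2 + 7)*59 + 720 = 5*59 + 720 = 295 + 720 = 1015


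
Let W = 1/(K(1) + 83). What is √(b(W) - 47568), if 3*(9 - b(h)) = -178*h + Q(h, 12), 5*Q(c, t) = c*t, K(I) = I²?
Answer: I*√2097321170/210 ≈ 218.08*I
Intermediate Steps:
Q(c, t) = c*t/5 (Q(c, t) = (c*t)/5 = c*t/5)
W = 1/84 (W = 1/(1² + 83) = 1/(1 + 83) = 1/84 ≈ 0.011905)
b(h) = 9 + 878*h/15 (b(h) = 9 - (-178*h + (⅕)*h*12)/3 = 9 - (-178*h + 12*h/5)/3 = 9 - (-878)*h/15 = 9 + 878*h/15)
√(b(W) - 47568) = √((9 + (878/15)*(1/84)) - 47568) = √((9 + 439/630) - 47568) = √(6109/630 - 47568) = √(-29961731/630) = I*√2097321170/210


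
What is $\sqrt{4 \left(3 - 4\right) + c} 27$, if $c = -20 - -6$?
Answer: $81 i \sqrt{2} \approx 114.55 i$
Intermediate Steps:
$c = -14$ ($c = -20 + 6 = -14$)
$\sqrt{4 \left(3 - 4\right) + c} 27 = \sqrt{4 \left(3 - 4\right) - 14} \cdot 27 = \sqrt{4 \left(-1\right) - 14} \cdot 27 = \sqrt{-4 - 14} \cdot 27 = \sqrt{-18} \cdot 27 = 3 i \sqrt{2} \cdot 27 = 81 i \sqrt{2}$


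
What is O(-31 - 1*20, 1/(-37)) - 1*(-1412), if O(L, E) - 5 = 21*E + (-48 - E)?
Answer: 50633/37 ≈ 1368.5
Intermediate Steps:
O(L, E) = -43 + 20*E (O(L, E) = 5 + (21*E + (-48 - E)) = 5 + (-48 + 20*E) = -43 + 20*E)
O(-31 - 1*20, 1/(-37)) - 1*(-1412) = (-43 + 20/(-37)) - 1*(-1412) = (-43 + 20*(-1/37)) + 1412 = (-43 - 20/37) + 1412 = -1611/37 + 1412 = 50633/37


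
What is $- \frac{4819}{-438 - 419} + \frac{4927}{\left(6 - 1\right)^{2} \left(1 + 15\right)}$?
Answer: $\frac{6150039}{342800} \approx 17.941$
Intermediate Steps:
$- \frac{4819}{-438 - 419} + \frac{4927}{\left(6 - 1\right)^{2} \left(1 + 15\right)} = - \frac{4819}{-438 - 419} + \frac{4927}{5^{2} \cdot 16} = - \frac{4819}{-857} + \frac{4927}{25 \cdot 16} = \left(-4819\right) \left(- \frac{1}{857}\right) + \frac{4927}{400} = \frac{4819}{857} + 4927 \cdot \frac{1}{400} = \frac{4819}{857} + \frac{4927}{400} = \frac{6150039}{342800}$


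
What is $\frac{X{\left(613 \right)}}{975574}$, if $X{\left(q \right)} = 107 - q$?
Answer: $- \frac{253}{487787} \approx -0.00051867$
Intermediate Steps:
$\frac{X{\left(613 \right)}}{975574} = \frac{107 - 613}{975574} = \left(107 - 613\right) \frac{1}{975574} = \left(-506\right) \frac{1}{975574} = - \frac{253}{487787}$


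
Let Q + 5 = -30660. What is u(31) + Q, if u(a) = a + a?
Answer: -30603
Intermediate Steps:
Q = -30665 (Q = -5 - 30660 = -30665)
u(a) = 2*a
u(31) + Q = 2*31 - 30665 = 62 - 30665 = -30603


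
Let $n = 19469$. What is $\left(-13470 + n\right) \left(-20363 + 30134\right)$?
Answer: $58616229$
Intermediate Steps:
$\left(-13470 + n\right) \left(-20363 + 30134\right) = \left(-13470 + 19469\right) \left(-20363 + 30134\right) = 5999 \cdot 9771 = 58616229$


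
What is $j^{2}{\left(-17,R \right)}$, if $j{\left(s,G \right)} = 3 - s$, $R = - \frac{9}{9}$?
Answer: $400$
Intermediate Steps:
$R = -1$ ($R = \left(-9\right) \frac{1}{9} = -1$)
$j^{2}{\left(-17,R \right)} = \left(3 - -17\right)^{2} = \left(3 + 17\right)^{2} = 20^{2} = 400$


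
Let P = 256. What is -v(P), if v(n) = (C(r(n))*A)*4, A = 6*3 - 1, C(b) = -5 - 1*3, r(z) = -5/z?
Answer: 544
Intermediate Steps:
C(b) = -8 (C(b) = -5 - 3 = -8)
A = 17 (A = 18 - 1 = 17)
v(n) = -544 (v(n) = -8*17*4 = -136*4 = -544)
-v(P) = -1*(-544) = 544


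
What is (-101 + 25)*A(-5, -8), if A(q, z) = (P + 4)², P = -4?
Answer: 0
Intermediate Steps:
A(q, z) = 0 (A(q, z) = (-4 + 4)² = 0² = 0)
(-101 + 25)*A(-5, -8) = (-101 + 25)*0 = -76*0 = 0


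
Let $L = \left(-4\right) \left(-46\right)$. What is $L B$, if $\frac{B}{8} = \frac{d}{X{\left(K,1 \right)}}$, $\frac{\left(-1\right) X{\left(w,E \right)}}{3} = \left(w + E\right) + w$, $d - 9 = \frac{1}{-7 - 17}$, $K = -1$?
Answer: $\frac{39560}{9} \approx 4395.6$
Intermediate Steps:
$d = \frac{215}{24}$ ($d = 9 + \frac{1}{-7 - 17} = 9 + \frac{1}{-24} = 9 - \frac{1}{24} = \frac{215}{24} \approx 8.9583$)
$L = 184$
$X{\left(w,E \right)} = - 6 w - 3 E$ ($X{\left(w,E \right)} = - 3 \left(\left(w + E\right) + w\right) = - 3 \left(\left(E + w\right) + w\right) = - 3 \left(E + 2 w\right) = - 6 w - 3 E$)
$B = \frac{215}{9}$ ($B = 8 \frac{215}{24 \left(\left(-6\right) \left(-1\right) - 3\right)} = 8 \frac{215}{24 \left(6 - 3\right)} = 8 \frac{215}{24 \cdot 3} = 8 \cdot \frac{215}{24} \cdot \frac{1}{3} = 8 \cdot \frac{215}{72} = \frac{215}{9} \approx 23.889$)
$L B = 184 \cdot \frac{215}{9} = \frac{39560}{9}$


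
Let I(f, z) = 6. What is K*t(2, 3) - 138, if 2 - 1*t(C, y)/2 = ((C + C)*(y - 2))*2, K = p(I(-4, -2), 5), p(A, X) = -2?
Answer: -114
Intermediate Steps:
K = -2
t(C, y) = 4 - 8*C*(-2 + y) (t(C, y) = 4 - 2*(C + C)*(y - 2)*2 = 4 - 2*(2*C)*(-2 + y)*2 = 4 - 2*2*C*(-2 + y)*2 = 4 - 8*C*(-2 + y))
K*t(2, 3) - 138 = -2*(4 + 16*2 - 8*2*3) - 138 = -2*(4 + 32 - 48) - 138 = -2*(-12) - 138 = 24 - 138 = -114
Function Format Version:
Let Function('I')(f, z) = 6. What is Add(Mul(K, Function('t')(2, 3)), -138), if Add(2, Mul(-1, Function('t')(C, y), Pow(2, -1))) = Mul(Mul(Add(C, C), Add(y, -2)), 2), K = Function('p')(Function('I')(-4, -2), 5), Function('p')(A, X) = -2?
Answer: -114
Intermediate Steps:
K = -2
Function('t')(C, y) = Add(4, Mul(-8, C, Add(-2, y))) (Function('t')(C, y) = Add(4, Mul(-2, Mul(Mul(Add(C, C), Add(y, -2)), 2))) = Add(4, Mul(-2, Mul(Mul(Mul(2, C), Add(-2, y)), 2))) = Add(4, Mul(-2, Mul(Mul(2, C, Add(-2, y)), 2))) = Add(4, Mul(-2, Mul(4, C, Add(-2, y)))) = Add(4, Mul(-8, C, Add(-2, y))))
Add(Mul(K, Function('t')(2, 3)), -138) = Add(Mul(-2, Add(4, Mul(16, 2), Mul(-8, 2, 3))), -138) = Add(Mul(-2, Add(4, 32, -48)), -138) = Add(Mul(-2, -12), -138) = Add(24, -138) = -114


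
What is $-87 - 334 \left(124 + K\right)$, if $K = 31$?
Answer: $-51857$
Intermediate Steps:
$-87 - 334 \left(124 + K\right) = -87 - 334 \left(124 + 31\right) = -87 - 51770 = -51857$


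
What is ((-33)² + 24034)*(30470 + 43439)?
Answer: 1856815807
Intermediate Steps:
((-33)² + 24034)*(30470 + 43439) = (1089 + 24034)*73909 = 25123*73909 = 1856815807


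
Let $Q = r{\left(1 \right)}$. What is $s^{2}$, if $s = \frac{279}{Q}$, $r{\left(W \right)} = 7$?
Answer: $\frac{77841}{49} \approx 1588.6$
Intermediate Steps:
$Q = 7$
$s = \frac{279}{7} \approx 39.857$
$s^{2} = \left(\frac{279}{7}\right)^{2} = \frac{77841}{49}$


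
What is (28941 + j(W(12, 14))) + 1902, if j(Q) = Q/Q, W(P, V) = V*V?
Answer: 30844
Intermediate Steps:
W(P, V) = V²
j(Q) = 1
(28941 + j(W(12, 14))) + 1902 = (28941 + 1) + 1902 = 28942 + 1902 = 30844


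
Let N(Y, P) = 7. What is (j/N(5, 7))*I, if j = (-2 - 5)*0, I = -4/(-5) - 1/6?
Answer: 0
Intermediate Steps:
I = 19/30 (I = -4*(-⅕) - 1*⅙ = ⅘ - ⅙ = 19/30 ≈ 0.63333)
j = 0 (j = -7*0 = 0)
(j/N(5, 7))*I = (0/7)*(19/30) = (0*(⅐))*(19/30) = 0*(19/30) = 0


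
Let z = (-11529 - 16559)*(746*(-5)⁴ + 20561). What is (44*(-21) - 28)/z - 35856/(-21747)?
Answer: 20428280630423/12389943108829 ≈ 1.6488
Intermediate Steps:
z = -13673547368 (z = -28088*(746*625 + 20561) = -28088*(466250 + 20561) = -28088*486811 = -13673547368)
(44*(-21) - 28)/z - 35856/(-21747) = (44*(-21) - 28)/(-13673547368) - 35856/(-21747) = (-924 - 28)*(-1/13673547368) - 35856*(-1/21747) = -952*(-1/13673547368) + 11952/7249 = 119/1709193421 + 11952/7249 = 20428280630423/12389943108829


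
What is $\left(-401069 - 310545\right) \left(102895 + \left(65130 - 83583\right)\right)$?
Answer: $-60090109388$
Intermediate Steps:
$\left(-401069 - 310545\right) \left(102895 + \left(65130 - 83583\right)\right) = - 711614 \left(102895 - 18453\right) = \left(-711614\right) 84442 = -60090109388$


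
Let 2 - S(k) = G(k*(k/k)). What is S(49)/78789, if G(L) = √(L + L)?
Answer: 2/78789 - 7*√2/78789 ≈ -0.00010026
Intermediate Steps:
G(L) = √2*√L (G(L) = √(2*L) = √2*√L)
S(k) = 2 - √2*√k (S(k) = 2 - √2*√(k*(k/k)) = 2 - √2*√(k*1) = 2 - √2*√k)
S(49)/78789 = (2 - √2*√49)/78789 = (2 - 1*√2*7)*(1/78789) = (2 - 7*√2)*(1/78789) = 2/78789 - 7*√2/78789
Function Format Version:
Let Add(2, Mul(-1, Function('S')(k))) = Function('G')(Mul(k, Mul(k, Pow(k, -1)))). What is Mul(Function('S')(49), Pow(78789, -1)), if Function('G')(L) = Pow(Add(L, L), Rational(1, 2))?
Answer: Add(Rational(2, 78789), Mul(Rational(-7, 78789), Pow(2, Rational(1, 2)))) ≈ -0.00010026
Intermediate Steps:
Function('G')(L) = Mul(Pow(2, Rational(1, 2)), Pow(L, Rational(1, 2))) (Function('G')(L) = Pow(Mul(2, L), Rational(1, 2)) = Mul(Pow(2, Rational(1, 2)), Pow(L, Rational(1, 2))))
Function('S')(k) = Add(2, Mul(-1, Pow(2, Rational(1, 2)), Pow(k, Rational(1, 2)))) (Function('S')(k) = Add(2, Mul(-1, Mul(Pow(2, Rational(1, 2)), Pow(Mul(k, Mul(k, Pow(k, -1))), Rational(1, 2))))) = Add(2, Mul(-1, Mul(Pow(2, Rational(1, 2)), Pow(Mul(k, 1), Rational(1, 2))))) = Add(2, Mul(-1, Mul(Pow(2, Rational(1, 2)), Pow(k, Rational(1, 2))))) = Add(2, Mul(-1, Pow(2, Rational(1, 2)), Pow(k, Rational(1, 2)))))
Mul(Function('S')(49), Pow(78789, -1)) = Mul(Add(2, Mul(-1, Pow(2, Rational(1, 2)), Pow(49, Rational(1, 2)))), Pow(78789, -1)) = Mul(Add(2, Mul(-1, Pow(2, Rational(1, 2)), 7)), Rational(1, 78789)) = Mul(Add(2, Mul(-7, Pow(2, Rational(1, 2)))), Rational(1, 78789)) = Add(Rational(2, 78789), Mul(Rational(-7, 78789), Pow(2, Rational(1, 2))))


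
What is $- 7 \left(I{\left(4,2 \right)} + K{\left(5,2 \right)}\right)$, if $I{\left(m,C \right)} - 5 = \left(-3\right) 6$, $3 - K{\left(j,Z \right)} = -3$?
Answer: $49$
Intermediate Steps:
$K{\left(j,Z \right)} = 6$ ($K{\left(j,Z \right)} = 3 - -3 = 3 + 3 = 6$)
$I{\left(m,C \right)} = -13$ ($I{\left(m,C \right)} = 5 - 18 = -13$)
$- 7 \left(I{\left(4,2 \right)} + K{\left(5,2 \right)}\right) = - 7 \left(-13 + 6\right) = \left(-7\right) \left(-7\right) = 49$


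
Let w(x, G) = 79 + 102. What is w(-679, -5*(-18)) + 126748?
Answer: 126929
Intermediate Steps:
w(x, G) = 181
w(-679, -5*(-18)) + 126748 = 181 + 126748 = 126929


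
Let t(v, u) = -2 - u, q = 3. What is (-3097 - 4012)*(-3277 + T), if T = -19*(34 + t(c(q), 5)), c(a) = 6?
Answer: 26943110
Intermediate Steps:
T = -513 (T = -19*(34 + (-2 - 1*5)) = -19*(34 + (-2 - 5)) = -19*(34 - 7) = -19*27 = -513)
(-3097 - 4012)*(-3277 + T) = (-3097 - 4012)*(-3277 - 513) = -7109*(-3790) = 26943110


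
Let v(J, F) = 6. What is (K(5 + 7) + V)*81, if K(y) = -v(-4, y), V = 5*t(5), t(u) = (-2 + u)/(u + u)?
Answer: -729/2 ≈ -364.50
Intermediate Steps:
t(u) = (-2 + u)/(2*u) (t(u) = (-2 + u)/((2*u)) = (-2 + u)*(1/(2*u)) = (-2 + u)/(2*u))
V = 3/2 (V = 5*((½)*(-2 + 5)/5) = 5*((½)*(⅕)*3) = 5*(3/10) = 3/2 ≈ 1.5000)
K(y) = -6 (K(y) = -1*6 = -6)
(K(5 + 7) + V)*81 = (-6 + 3/2)*81 = -9/2*81 = -729/2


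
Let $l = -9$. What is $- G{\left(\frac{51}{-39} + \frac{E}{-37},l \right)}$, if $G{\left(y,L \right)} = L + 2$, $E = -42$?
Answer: $7$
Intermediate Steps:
$G{\left(y,L \right)} = 2 + L$
$- G{\left(\frac{51}{-39} + \frac{E}{-37},l \right)} = - (2 - 9) = \left(-1\right) \left(-7\right) = 7$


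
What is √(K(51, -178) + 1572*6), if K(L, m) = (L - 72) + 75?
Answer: 3*√1054 ≈ 97.396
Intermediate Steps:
K(L, m) = 3 + L (K(L, m) = (-72 + L) + 75 = 3 + L)
√(K(51, -178) + 1572*6) = √((3 + 51) + 1572*6) = √(54 + 9432) = √9486 = 3*√1054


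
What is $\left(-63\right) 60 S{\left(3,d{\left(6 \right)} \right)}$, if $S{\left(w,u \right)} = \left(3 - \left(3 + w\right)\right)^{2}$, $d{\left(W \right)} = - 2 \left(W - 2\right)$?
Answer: $-34020$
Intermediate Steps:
$d{\left(W \right)} = 4 - 2 W$ ($d{\left(W \right)} = - 2 \left(-2 + W\right) = 4 - 2 W$)
$S{\left(w,u \right)} = w^{2}$ ($S{\left(w,u \right)} = \left(- w\right)^{2} = w^{2}$)
$\left(-63\right) 60 S{\left(3,d{\left(6 \right)} \right)} = \left(-63\right) 60 \cdot 3^{2} = \left(-3780\right) 9 = -34020$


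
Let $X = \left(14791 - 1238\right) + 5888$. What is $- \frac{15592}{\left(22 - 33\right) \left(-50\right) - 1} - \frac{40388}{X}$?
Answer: $- \frac{325297084}{10673109} \approx -30.478$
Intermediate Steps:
$X = 19441$ ($X = 13553 + 5888 = 19441$)
$- \frac{15592}{\left(22 - 33\right) \left(-50\right) - 1} - \frac{40388}{X} = - \frac{15592}{\left(22 - 33\right) \left(-50\right) - 1} - \frac{40388}{19441} = - \frac{15592}{\left(-11\right) \left(-50\right) - 1} - \frac{40388}{19441} = - \frac{15592}{550 - 1} - \frac{40388}{19441} = - \frac{15592}{549} - \frac{40388}{19441} = - \frac{325297084}{10673109}$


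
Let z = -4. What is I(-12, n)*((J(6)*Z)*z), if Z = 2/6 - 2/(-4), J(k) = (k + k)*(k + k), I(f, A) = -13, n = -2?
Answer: 6240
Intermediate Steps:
J(k) = 4*k² (J(k) = (2*k)*(2*k) = 4*k²)
Z = ⅚ (Z = 2*(⅙) - 2*(-¼) = ⅓ + ½ = ⅚ ≈ 0.83333)
I(-12, n)*((J(6)*Z)*z) = -13*(4*6²)*(⅚)*(-4) = -13*(4*36)*(⅚)*(-4) = -13*144*(⅚)*(-4) = -1560*(-4) = -13*(-480) = 6240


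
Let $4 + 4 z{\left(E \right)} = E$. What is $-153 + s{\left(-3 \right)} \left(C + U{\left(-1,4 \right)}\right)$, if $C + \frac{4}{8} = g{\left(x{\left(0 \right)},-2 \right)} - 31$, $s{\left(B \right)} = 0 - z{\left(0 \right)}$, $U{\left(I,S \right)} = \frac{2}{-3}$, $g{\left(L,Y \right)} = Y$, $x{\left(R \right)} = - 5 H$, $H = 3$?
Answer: $- \frac{1123}{6} \approx -187.17$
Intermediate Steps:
$x{\left(R \right)} = -15$ ($x{\left(R \right)} = \left(-5\right) 3 = -15$)
$U{\left(I,S \right)} = - \frac{2}{3}$ ($U{\left(I,S \right)} = 2 \left(- \frac{1}{3}\right) = - \frac{2}{3}$)
$z{\left(E \right)} = -1 + \frac{E}{4}$
$s{\left(B \right)} = 1$ ($s{\left(B \right)} = 0 - \left(-1 + \frac{1}{4} \cdot 0\right) = 0 - \left(-1 + 0\right) = 0 - -1 = 0 + 1 = 1$)
$C = - \frac{67}{2}$ ($C = - \frac{1}{2} - 33 = - \frac{67}{2} \approx -33.5$)
$-153 + s{\left(-3 \right)} \left(C + U{\left(-1,4 \right)}\right) = -153 + 1 \left(- \frac{67}{2} - \frac{2}{3}\right) = -153 + 1 \left(- \frac{205}{6}\right) = -153 - \frac{205}{6} = - \frac{1123}{6}$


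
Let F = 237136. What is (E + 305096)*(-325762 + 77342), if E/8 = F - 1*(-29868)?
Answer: -606425017760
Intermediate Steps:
E = 2136032 (E = 8*(237136 - 1*(-29868)) = 8*(237136 + 29868) = 8*267004 = 2136032)
(E + 305096)*(-325762 + 77342) = (2136032 + 305096)*(-325762 + 77342) = 2441128*(-248420) = -606425017760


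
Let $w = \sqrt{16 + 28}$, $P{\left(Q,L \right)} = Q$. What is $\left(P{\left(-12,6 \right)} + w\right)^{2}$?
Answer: $188 - 48 \sqrt{11} \approx 28.802$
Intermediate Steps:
$w = 2 \sqrt{11}$ ($w = \sqrt{44} = 2 \sqrt{11} \approx 6.6332$)
$\left(P{\left(-12,6 \right)} + w\right)^{2} = \left(-12 + 2 \sqrt{11}\right)^{2}$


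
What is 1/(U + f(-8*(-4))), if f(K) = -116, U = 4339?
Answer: 1/4223 ≈ 0.00023680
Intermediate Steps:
1/(U + f(-8*(-4))) = 1/(4339 - 116) = 1/4223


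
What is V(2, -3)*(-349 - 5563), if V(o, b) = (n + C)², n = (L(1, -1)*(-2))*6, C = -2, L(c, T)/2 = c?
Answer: -3996512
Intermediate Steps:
L(c, T) = 2*c
n = -24 (n = ((2*1)*(-2))*6 = (2*(-2))*6 = -4*6 = -24)
V(o, b) = 676 (V(o, b) = (-24 - 2)² = (-26)² = 676)
V(2, -3)*(-349 - 5563) = 676*(-349 - 5563) = 676*(-5912) = -3996512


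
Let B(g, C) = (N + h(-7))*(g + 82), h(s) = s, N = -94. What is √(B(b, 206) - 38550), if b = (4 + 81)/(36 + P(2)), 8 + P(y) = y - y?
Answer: I*√9239167/14 ≈ 217.11*I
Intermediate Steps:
P(y) = -8 (P(y) = -8 + (y - y) = -8 + 0 = -8)
b = 85/28 (b = (4 + 81)/(36 - 8) = 85/28 ≈ 3.0357)
B(g, C) = -8282 - 101*g (B(g, C) = (-94 - 7)*(g + 82) = -101*(82 + g) = -8282 - 101*g)
√(B(b, 206) - 38550) = √((-8282 - 101*85/28) - 38550) = √((-8282 - 8585/28) - 38550) = √(-240481/28 - 38550) = √(-1319881/28) = I*√9239167/14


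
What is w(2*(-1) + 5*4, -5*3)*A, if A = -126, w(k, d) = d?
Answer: 1890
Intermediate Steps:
w(2*(-1) + 5*4, -5*3)*A = -5*3*(-126) = -15*(-126) = 1890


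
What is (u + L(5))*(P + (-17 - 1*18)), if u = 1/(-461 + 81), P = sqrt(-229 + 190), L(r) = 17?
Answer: -45213/76 + 6459*I*sqrt(39)/380 ≈ -594.91 + 106.15*I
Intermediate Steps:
P = I*sqrt(39) (P = sqrt(-39) = I*sqrt(39) ≈ 6.245*I)
u = -1/380 (u = 1/(-380) = -1/380 ≈ -0.0026316)
(u + L(5))*(P + (-17 - 1*18)) = (-1/380 + 17)*(I*sqrt(39) + (-17 - 1*18)) = 6459*(I*sqrt(39) + (-17 - 18))/380 = 6459*(I*sqrt(39) - 35)/380 = 6459*(-35 + I*sqrt(39))/380 = -45213/76 + 6459*I*sqrt(39)/380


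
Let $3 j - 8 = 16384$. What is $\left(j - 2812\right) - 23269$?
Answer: $-20617$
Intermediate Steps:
$j = 5464$ ($j = \frac{8}{3} + \frac{1}{3} \cdot 16384 = \frac{8}{3} + \frac{16384}{3} = 5464$)
$\left(j - 2812\right) - 23269 = \left(5464 - 2812\right) - 23269 = 2652 - 23269 = -20617$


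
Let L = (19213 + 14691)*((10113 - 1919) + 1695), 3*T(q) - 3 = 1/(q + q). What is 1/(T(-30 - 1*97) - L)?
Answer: -762/255480811111 ≈ -2.9826e-9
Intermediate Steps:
T(q) = 1 + 1/(6*q) (T(q) = 1 + 1/(3*(q + q)) = 1 + 1/(3*((2*q))) = 1 + (1/(2*q))/3 = 1 + 1/(6*q))
L = 335276656 (L = 33904*(8194 + 1695) = 33904*9889 = 335276656)
1/(T(-30 - 1*97) - L) = 1/((⅙ + (-30 - 1*97))/(-30 - 1*97) - 1*335276656) = 1/((⅙ + (-30 - 97))/(-30 - 97) - 335276656) = 1/((⅙ - 127)/(-127) - 335276656) = 1/(-1/127*(-761/6) - 335276656) = 1/(761/762 - 335276656) = 1/(-255480811111/762) = -762/255480811111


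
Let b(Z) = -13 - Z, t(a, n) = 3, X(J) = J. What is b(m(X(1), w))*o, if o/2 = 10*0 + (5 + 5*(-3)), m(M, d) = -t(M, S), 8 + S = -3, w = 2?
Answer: 200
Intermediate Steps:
S = -11 (S = -8 - 3 = -11)
m(M, d) = -3 (m(M, d) = -1*3 = -3)
o = -20 (o = 2*(10*0 + (5 + 5*(-3))) = 2*(0 + (5 - 15)) = 2*(0 - 10) = 2*(-10) = -20)
b(m(X(1), w))*o = (-13 - 1*(-3))*(-20) = (-13 + 3)*(-20) = -10*(-20) = 200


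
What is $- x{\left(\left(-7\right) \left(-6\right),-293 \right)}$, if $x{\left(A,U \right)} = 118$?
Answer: $-118$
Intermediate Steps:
$- x{\left(\left(-7\right) \left(-6\right),-293 \right)} = \left(-1\right) 118 = -118$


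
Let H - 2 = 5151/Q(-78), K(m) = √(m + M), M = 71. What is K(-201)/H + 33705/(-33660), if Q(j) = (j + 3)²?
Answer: -749/748 + 1875*I*√130/5467 ≈ -1.0013 + 3.9104*I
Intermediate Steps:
K(m) = √(71 + m) (K(m) = √(m + 71) = √(71 + m))
Q(j) = (3 + j)²
H = 5467/1875 (H = 2 + 5151/((3 - 78)²) = 2 + 5151/((-75)²) = 2 + 5151/5625 = 2 + 5151*(1/5625) = 2 + 1717/1875 = 5467/1875 ≈ 2.9157)
K(-201)/H + 33705/(-33660) = √(71 - 201)/(5467/1875) + 33705/(-33660) = √(-130)*(1875/5467) + 33705*(-1/33660) = (I*√130)*(1875/5467) - 749/748 = 1875*I*√130/5467 - 749/748 = -749/748 + 1875*I*√130/5467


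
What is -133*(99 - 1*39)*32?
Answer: -255360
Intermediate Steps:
-133*(99 - 1*39)*32 = -133*(99 - 39)*32 = -133*60*32 = -7980*32 = -255360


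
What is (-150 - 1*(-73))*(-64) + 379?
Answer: 5307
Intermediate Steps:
(-150 - 1*(-73))*(-64) + 379 = (-150 + 73)*(-64) + 379 = -77*(-64) + 379 = 4928 + 379 = 5307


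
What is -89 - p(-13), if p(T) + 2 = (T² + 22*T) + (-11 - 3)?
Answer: 44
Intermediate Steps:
p(T) = -16 + T² + 22*T (p(T) = -2 + ((T² + 22*T) + (-11 - 3)) = -2 + ((T² + 22*T) - 14) = -2 + (-14 + T² + 22*T) = -16 + T² + 22*T)
-89 - p(-13) = -89 - (-16 + (-13)² + 22*(-13)) = -89 - (-16 + 169 - 286) = -89 - 1*(-133) = -89 + 133 = 44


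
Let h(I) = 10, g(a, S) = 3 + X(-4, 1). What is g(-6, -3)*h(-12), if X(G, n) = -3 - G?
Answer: 40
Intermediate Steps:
g(a, S) = 4 (g(a, S) = 3 + (-3 - 1*(-4)) = 3 + (-3 + 4) = 3 + 1 = 4)
g(-6, -3)*h(-12) = 4*10 = 40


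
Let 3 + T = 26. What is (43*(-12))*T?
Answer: -11868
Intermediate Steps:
T = 23 (T = -3 + 26 = 23)
(43*(-12))*T = (43*(-12))*23 = -516*23 = -11868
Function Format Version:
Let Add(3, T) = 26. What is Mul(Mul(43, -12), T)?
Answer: -11868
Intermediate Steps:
T = 23 (T = Add(-3, 26) = 23)
Mul(Mul(43, -12), T) = Mul(Mul(43, -12), 23) = Mul(-516, 23) = -11868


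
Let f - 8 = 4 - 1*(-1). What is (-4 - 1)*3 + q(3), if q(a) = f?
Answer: -2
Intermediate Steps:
f = 13 (f = 8 + (4 - 1*(-1)) = 8 + (4 + 1) = 8 + 5 = 13)
q(a) = 13
(-4 - 1)*3 + q(3) = (-4 - 1)*3 + 13 = -5*3 + 13 = -15 + 13 = -2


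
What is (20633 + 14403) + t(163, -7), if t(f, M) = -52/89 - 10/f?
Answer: 508257886/14507 ≈ 35035.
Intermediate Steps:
t(f, M) = -52/89 - 10/f (t(f, M) = -52*1/89 - 10/f = -52/89 - 10/f)
(20633 + 14403) + t(163, -7) = (20633 + 14403) + (-52/89 - 10/163) = 35036 + (-52/89 - 10*1/163) = 35036 + (-52/89 - 10/163) = 35036 - 9366/14507 = 508257886/14507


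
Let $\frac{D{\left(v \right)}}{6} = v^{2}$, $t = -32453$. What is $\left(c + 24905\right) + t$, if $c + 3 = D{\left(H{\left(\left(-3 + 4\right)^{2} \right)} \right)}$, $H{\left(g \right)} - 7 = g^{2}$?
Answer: $-7167$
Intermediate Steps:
$H{\left(g \right)} = 7 + g^{2}$
$D{\left(v \right)} = 6 v^{2}$
$c = 381$ ($c = -3 + 6 \left(7 + \left(\left(-3 + 4\right)^{2}\right)^{2}\right)^{2} = -3 + 6 \left(7 + \left(1^{2}\right)^{2}\right)^{2} = -3 + 6 \left(7 + 1^{2}\right)^{2} = -3 + 6 \left(7 + 1\right)^{2} = -3 + 6 \cdot 8^{2} = -3 + 6 \cdot 64 = -3 + 384 = 381$)
$\left(c + 24905\right) + t = \left(381 + 24905\right) - 32453 = 25286 - 32453 = -7167$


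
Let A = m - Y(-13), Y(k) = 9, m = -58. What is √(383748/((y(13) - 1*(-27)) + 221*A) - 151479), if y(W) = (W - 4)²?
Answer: I*√32734284490731/14699 ≈ 389.24*I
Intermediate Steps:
y(W) = (-4 + W)²
A = -67 (A = -58 - 1*9 = -58 - 9 = -67)
√(383748/((y(13) - 1*(-27)) + 221*A) - 151479) = √(383748/(((-4 + 13)² - 1*(-27)) + 221*(-67)) - 151479) = √(383748/((9² + 27) - 14807) - 151479) = √(383748/((81 + 27) - 14807) - 151479) = √(383748/(108 - 14807) - 151479) = √(383748/(-14699) - 151479) = √(383748*(-1/14699) - 151479) = √(-383748/14699 - 151479) = √(-2226973569/14699) = I*√32734284490731/14699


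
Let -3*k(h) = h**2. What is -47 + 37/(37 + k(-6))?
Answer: -1138/25 ≈ -45.520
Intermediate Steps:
k(h) = -h**2/3
-47 + 37/(37 + k(-6)) = -47 + 37/(37 - 1/3*(-6)**2) = -47 + 37/(37 - 1/3*36) = -47 + 37/(37 - 12) = -47 + 37/25 = -1138/25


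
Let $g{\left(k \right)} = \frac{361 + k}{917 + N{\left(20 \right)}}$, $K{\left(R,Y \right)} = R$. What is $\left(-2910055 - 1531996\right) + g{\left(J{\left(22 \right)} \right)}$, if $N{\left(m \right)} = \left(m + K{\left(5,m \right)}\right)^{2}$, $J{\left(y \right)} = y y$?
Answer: $- \frac{6849641797}{1542} \approx -4.442 \cdot 10^{6}$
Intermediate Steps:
$J{\left(y \right)} = y^{2}$
$N{\left(m \right)} = \left(5 + m\right)^{2}$ ($N{\left(m \right)} = \left(m + 5\right)^{2} = \left(5 + m\right)^{2}$)
$g{\left(k \right)} = \frac{361}{1542} + \frac{k}{1542}$ ($g{\left(k \right)} = \frac{361 + k}{917 + \left(5 + 20\right)^{2}} = \frac{361 + k}{917 + 25^{2}} = \frac{361 + k}{917 + 625} = \frac{361 + k}{1542} = \left(361 + k\right) \frac{1}{1542} = \frac{361}{1542} + \frac{k}{1542}$)
$\left(-2910055 - 1531996\right) + g{\left(J{\left(22 \right)} \right)} = \left(-2910055 - 1531996\right) + \left(\frac{361}{1542} + \frac{22^{2}}{1542}\right) = -4442051 + \left(\frac{361}{1542} + \frac{1}{1542} \cdot 484\right) = -4442051 + \left(\frac{361}{1542} + \frac{242}{771}\right) = -4442051 + \frac{845}{1542} = - \frac{6849641797}{1542}$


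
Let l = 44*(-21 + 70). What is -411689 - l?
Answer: -413845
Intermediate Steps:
l = 2156 (l = 44*49 = 2156)
-411689 - l = -411689 - 1*2156 = -411689 - 2156 = -413845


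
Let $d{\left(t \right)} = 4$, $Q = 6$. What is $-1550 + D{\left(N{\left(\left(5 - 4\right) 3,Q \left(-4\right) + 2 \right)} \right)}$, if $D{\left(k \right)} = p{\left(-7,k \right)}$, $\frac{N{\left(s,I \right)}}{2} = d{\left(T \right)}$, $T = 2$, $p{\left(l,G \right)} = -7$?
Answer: $-1557$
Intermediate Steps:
$N{\left(s,I \right)} = 8$ ($N{\left(s,I \right)} = 2 \cdot 4 = 8$)
$D{\left(k \right)} = -7$
$-1550 + D{\left(N{\left(\left(5 - 4\right) 3,Q \left(-4\right) + 2 \right)} \right)} = -1550 - 7 = -1557$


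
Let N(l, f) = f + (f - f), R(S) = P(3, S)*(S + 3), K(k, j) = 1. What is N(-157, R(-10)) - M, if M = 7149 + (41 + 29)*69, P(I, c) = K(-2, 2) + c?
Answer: -11916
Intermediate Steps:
P(I, c) = 1 + c
R(S) = (1 + S)*(3 + S) (R(S) = (1 + S)*(S + 3) = (1 + S)*(3 + S))
N(l, f) = f (N(l, f) = f + 0 = f)
M = 11979 (M = 7149 + 70*69 = 7149 + 4830 = 11979)
N(-157, R(-10)) - M = (1 - 10)*(3 - 10) - 1*11979 = -9*(-7) - 11979 = 63 - 11979 = -11916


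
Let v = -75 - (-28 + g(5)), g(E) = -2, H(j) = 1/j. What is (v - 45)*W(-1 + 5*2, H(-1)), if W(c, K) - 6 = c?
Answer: -1350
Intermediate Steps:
W(c, K) = 6 + c
v = -45 (v = -75 - (-28 - 2) = -75 - 1*(-30) = -75 + 30 = -45)
(v - 45)*W(-1 + 5*2, H(-1)) = (-45 - 45)*(6 + (-1 + 5*2)) = -90*(6 + (-1 + 10)) = -90*(6 + 9) = -90*15 = -1350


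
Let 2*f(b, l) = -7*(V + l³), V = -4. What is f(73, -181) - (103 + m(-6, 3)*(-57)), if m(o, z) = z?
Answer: 41508351/2 ≈ 2.0754e+7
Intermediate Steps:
f(b, l) = 14 - 7*l³/2 (f(b, l) = (-7*(-4 + l³))/2 = (28 - 7*l³)/2 = 14 - 7*l³/2)
f(73, -181) - (103 + m(-6, 3)*(-57)) = (14 - 7/2*(-181)³) - (103 + 3*(-57)) = (14 - 7/2*(-5929741)) - (103 - 171) = (14 + 41508187/2) - 1*(-68) = 41508215/2 + 68 = 41508351/2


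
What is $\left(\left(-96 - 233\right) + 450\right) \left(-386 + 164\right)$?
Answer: $-26862$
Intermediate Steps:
$\left(\left(-96 - 233\right) + 450\right) \left(-386 + 164\right) = \left(\left(-96 - 233\right) + 450\right) \left(-222\right) = \left(-329 + 450\right) \left(-222\right) = 121 \left(-222\right) = -26862$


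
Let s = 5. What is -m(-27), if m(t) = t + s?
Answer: 22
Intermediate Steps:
m(t) = 5 + t (m(t) = t + 5 = 5 + t)
-m(-27) = -(5 - 27) = -1*(-22) = 22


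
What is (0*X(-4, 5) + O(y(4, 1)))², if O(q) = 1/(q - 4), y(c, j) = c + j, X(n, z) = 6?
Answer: 1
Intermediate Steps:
O(q) = 1/(-4 + q)
(0*X(-4, 5) + O(y(4, 1)))² = (0*6 + 1/(-4 + (4 + 1)))² = (0 + 1/(-4 + 5))² = (0 + 1/1)² = (0 + 1)² = 1² = 1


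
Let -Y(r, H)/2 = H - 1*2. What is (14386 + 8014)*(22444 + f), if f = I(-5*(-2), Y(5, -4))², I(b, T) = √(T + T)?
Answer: 503283200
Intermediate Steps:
Y(r, H) = 4 - 2*H (Y(r, H) = -2*(H - 1*2) = -2*(H - 2) = -2*(-2 + H) = 4 - 2*H)
I(b, T) = √2*√T (I(b, T) = √(2*T) = √2*√T)
f = 24 (f = (√2*√(4 - 2*(-4)))² = (√2*√(4 + 8))² = (√2*√12)² = (√2*(2*√3))² = (2*√6)² = 24)
(14386 + 8014)*(22444 + f) = (14386 + 8014)*(22444 + 24) = 22400*22468 = 503283200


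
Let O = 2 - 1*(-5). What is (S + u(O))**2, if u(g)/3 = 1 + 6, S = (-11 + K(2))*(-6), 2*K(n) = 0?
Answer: 7569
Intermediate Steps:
K(n) = 0 (K(n) = (1/2)*0 = 0)
O = 7 (O = 2 + 5 = 7)
S = 66 (S = (-11 + 0)*(-6) = -11*(-6) = 66)
u(g) = 21 (u(g) = 3*(1 + 6) = 3*7 = 21)
(S + u(O))**2 = (66 + 21)**2 = 87**2 = 7569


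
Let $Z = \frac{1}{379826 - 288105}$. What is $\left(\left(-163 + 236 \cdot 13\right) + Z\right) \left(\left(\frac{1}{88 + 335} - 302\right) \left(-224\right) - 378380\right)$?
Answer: $- \frac{11674028588569720}{12932661} \approx -9.0268 \cdot 10^{8}$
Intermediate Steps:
$Z = \frac{1}{91721} \approx 1.0903 \cdot 10^{-5}$
$\left(\left(-163 + 236 \cdot 13\right) + Z\right) \left(\left(\frac{1}{88 + 335} - 302\right) \left(-224\right) - 378380\right) = \left(\left(-163 + 236 \cdot 13\right) + \frac{1}{91721}\right) \left(\left(\frac{1}{88 + 335} - 302\right) \left(-224\right) - 378380\right) = \left(\left(-163 + 3068\right) + \frac{1}{91721}\right) \left(\left(\frac{1}{423} - 302\right) \left(-224\right) - 378380\right) = \left(2905 + \frac{1}{91721}\right) \left(\left(\frac{1}{423} - 302\right) \left(-224\right) - 378380\right) = \frac{266449506 \left(\left(- \frac{127745}{423}\right) \left(-224\right) - 378380\right)}{91721} = \frac{266449506 \left(\frac{28614880}{423} - 378380\right)}{91721} = \frac{266449506}{91721} \left(- \frac{131439860}{423}\right) = - \frac{11674028588569720}{12932661}$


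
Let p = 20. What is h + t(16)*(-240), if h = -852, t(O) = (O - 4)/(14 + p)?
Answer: -15924/17 ≈ -936.71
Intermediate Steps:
t(O) = -2/17 + O/34 (t(O) = (O - 4)/(14 + 20) = (-4 + O)/34 = (-4 + O)*(1/34) = -2/17 + O/34)
h + t(16)*(-240) = -852 + (-2/17 + (1/34)*16)*(-240) = -852 + (-2/17 + 8/17)*(-240) = -852 + (6/17)*(-240) = -852 - 1440/17 = -15924/17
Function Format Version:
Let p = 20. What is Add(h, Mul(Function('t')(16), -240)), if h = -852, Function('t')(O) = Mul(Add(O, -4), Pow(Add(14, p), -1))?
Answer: Rational(-15924, 17) ≈ -936.71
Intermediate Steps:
Function('t')(O) = Add(Rational(-2, 17), Mul(Rational(1, 34), O)) (Function('t')(O) = Mul(Add(O, -4), Pow(Add(14, 20), -1)) = Mul(Add(-4, O), Pow(34, -1)) = Mul(Add(-4, O), Rational(1, 34)) = Add(Rational(-2, 17), Mul(Rational(1, 34), O)))
Add(h, Mul(Function('t')(16), -240)) = Add(-852, Mul(Add(Rational(-2, 17), Mul(Rational(1, 34), 16)), -240)) = Add(-852, Mul(Add(Rational(-2, 17), Rational(8, 17)), -240)) = Add(-852, Mul(Rational(6, 17), -240)) = Add(-852, Rational(-1440, 17)) = Rational(-15924, 17)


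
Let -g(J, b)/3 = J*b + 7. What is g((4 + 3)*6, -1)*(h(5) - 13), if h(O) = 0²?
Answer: -1365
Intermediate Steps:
h(O) = 0
g(J, b) = -21 - 3*J*b (g(J, b) = -3*(J*b + 7) = -3*(7 + J*b) = -21 - 3*J*b)
g((4 + 3)*6, -1)*(h(5) - 13) = (-21 - 3*(4 + 3)*6*(-1))*(0 - 13) = (-21 - 3*7*6*(-1))*(-13) = (-21 - 3*42*(-1))*(-13) = (-21 + 126)*(-13) = 105*(-13) = -1365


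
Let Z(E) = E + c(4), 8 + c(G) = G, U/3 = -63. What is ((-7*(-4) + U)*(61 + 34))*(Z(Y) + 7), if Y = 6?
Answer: -137655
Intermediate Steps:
U = -189 (U = 3*(-63) = -189)
c(G) = -8 + G
Z(E) = -4 + E (Z(E) = E + (-8 + 4) = E - 4 = -4 + E)
((-7*(-4) + U)*(61 + 34))*(Z(Y) + 7) = ((-7*(-4) - 189)*(61 + 34))*((-4 + 6) + 7) = ((28 - 189)*95)*(2 + 7) = -161*95*9 = -15295*9 = -137655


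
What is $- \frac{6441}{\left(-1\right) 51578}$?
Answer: $\frac{6441}{51578} \approx 0.12488$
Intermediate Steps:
$- \frac{6441}{\left(-1\right) 51578} = - \frac{6441}{-51578} = - \frac{6441 \left(-1\right)}{51578} = \left(-1\right) \left(- \frac{6441}{51578}\right) = \frac{6441}{51578}$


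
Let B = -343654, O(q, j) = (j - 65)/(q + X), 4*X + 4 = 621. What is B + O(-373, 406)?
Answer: -300698614/875 ≈ -3.4366e+5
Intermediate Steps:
X = 617/4 (X = -1 + (¼)*621 = -1 + 621/4 = 617/4 ≈ 154.25)
O(q, j) = (-65 + j)/(617/4 + q) (O(q, j) = (j - 65)/(q + 617/4) = (-65 + j)/(617/4 + q))
B + O(-373, 406) = -343654 + 4*(-65 + 406)/(617 + 4*(-373)) = -343654 + 4*341/(617 - 1492) = -343654 + 4*341/(-875) = -343654 + 4*(-1/875)*341 = -343654 - 1364/875 = -300698614/875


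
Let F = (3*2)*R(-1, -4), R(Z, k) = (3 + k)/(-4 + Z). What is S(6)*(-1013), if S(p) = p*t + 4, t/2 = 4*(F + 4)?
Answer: -1284484/5 ≈ -2.5690e+5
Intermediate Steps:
R(Z, k) = (3 + k)/(-4 + Z)
F = 6/5 (F = (3*2)*((3 - 4)/(-4 - 1)) = 6*(-1/(-5)) = 6*(-1/5*(-1)) = 6*(1/5) = 6/5 ≈ 1.2000)
t = 208/5 (t = 2*(4*(6/5 + 4)) = 2*(4*(26/5)) = 2*(104/5) = 208/5 ≈ 41.600)
S(p) = 4 + 208*p/5 (S(p) = p*(208/5) + 4 = 208*p/5 + 4 = 4 + 208*p/5)
S(6)*(-1013) = (4 + (208/5)*6)*(-1013) = (4 + 1248/5)*(-1013) = (1268/5)*(-1013) = -1284484/5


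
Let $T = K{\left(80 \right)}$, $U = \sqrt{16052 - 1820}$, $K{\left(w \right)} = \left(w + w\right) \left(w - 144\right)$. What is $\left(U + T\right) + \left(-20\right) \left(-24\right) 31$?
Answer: $4640 + 2 \sqrt{3558} \approx 4759.3$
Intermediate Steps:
$K{\left(w \right)} = 2 w \left(-144 + w\right)$
$U = 2 \sqrt{3558}$ ($U = \sqrt{14232} = 2 \sqrt{3558} \approx 119.3$)
$T = -10240$ ($T = 2 \cdot 80 \left(-144 + 80\right) = 2 \cdot 80 \left(-64\right) = -10240$)
$\left(U + T\right) + \left(-20\right) \left(-24\right) 31 = \left(2 \sqrt{3558} - 10240\right) + \left(-20\right) \left(-24\right) 31 = \left(-10240 + 2 \sqrt{3558}\right) + 480 \cdot 31 = \left(-10240 + 2 \sqrt{3558}\right) + 14880 = 4640 + 2 \sqrt{3558}$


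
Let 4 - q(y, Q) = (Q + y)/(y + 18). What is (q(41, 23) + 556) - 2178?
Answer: -95526/59 ≈ -1619.1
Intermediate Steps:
q(y, Q) = 4 - (Q + y)/(18 + y) (q(y, Q) = 4 - (Q + y)/(y + 18) = 4 - (Q + y)/(18 + y))
(q(41, 23) + 556) - 2178 = ((72 - 1*23 + 3*41)/(18 + 41) + 556) - 2178 = ((72 - 23 + 123)/59 + 556) - 2178 = ((1/59)*172 + 556) - 2178 = (172/59 + 556) - 2178 = 32976/59 - 2178 = -95526/59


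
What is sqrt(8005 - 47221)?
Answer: 4*I*sqrt(2451) ≈ 198.03*I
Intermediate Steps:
sqrt(8005 - 47221) = sqrt(-39216) = 4*I*sqrt(2451)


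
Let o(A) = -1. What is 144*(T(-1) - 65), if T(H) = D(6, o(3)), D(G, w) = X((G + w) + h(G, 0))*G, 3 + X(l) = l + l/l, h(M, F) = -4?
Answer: -10224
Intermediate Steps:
X(l) = -2 + l (X(l) = -3 + (l + l/l) = -3 + (l + 1) = -3 + (1 + l) = -2 + l)
D(G, w) = G*(-6 + G + w) (D(G, w) = (-2 + ((G + w) - 4))*G = (-2 + (-4 + G + w))*G = (-6 + G + w)*G = G*(-6 + G + w))
T(H) = -6 (T(H) = 6*(-6 + 6 - 1) = 6*(-1) = -6)
144*(T(-1) - 65) = 144*(-6 - 65) = 144*(-71) = -10224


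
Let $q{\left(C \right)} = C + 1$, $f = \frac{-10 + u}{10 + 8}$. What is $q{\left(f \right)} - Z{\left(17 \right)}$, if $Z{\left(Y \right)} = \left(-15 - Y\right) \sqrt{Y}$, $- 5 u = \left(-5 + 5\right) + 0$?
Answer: $\frac{4}{9} + 32 \sqrt{17} \approx 132.38$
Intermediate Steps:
$u = 0$ ($u = - \frac{\left(-5 + 5\right) + 0}{5} = - \frac{0 + 0}{5} = \left(- \frac{1}{5}\right) 0 = 0$)
$Z{\left(Y \right)} = \sqrt{Y} \left(-15 - Y\right)$
$f = - \frac{5}{9}$ ($f = \frac{-10 + 0}{10 + 8} = - \frac{10}{18} = \left(-10\right) \frac{1}{18} = - \frac{5}{9} \approx -0.55556$)
$q{\left(C \right)} = 1 + C$
$q{\left(f \right)} - Z{\left(17 \right)} = \left(1 - \frac{5}{9}\right) - \sqrt{17} \left(-15 - 17\right) = \frac{4}{9} - \sqrt{17} \left(-15 - 17\right) = \frac{4}{9} - \sqrt{17} \left(-32\right) = \frac{4}{9} - - 32 \sqrt{17} = \frac{4}{9} + 32 \sqrt{17}$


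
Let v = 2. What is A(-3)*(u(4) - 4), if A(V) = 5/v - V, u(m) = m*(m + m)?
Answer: 154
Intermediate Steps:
u(m) = 2*m² (u(m) = m*(2*m) = 2*m²)
A(V) = 5/2 - V
A(-3)*(u(4) - 4) = (5/2 - 1*(-3))*(2*4² - 4) = (5/2 + 3)*(2*16 - 4) = 11*(32 - 4)/2 = (11/2)*28 = 154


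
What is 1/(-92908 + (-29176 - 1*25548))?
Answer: -1/147632 ≈ -6.7736e-6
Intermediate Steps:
1/(-92908 + (-29176 - 1*25548)) = 1/(-92908 + (-29176 - 25548)) = 1/(-92908 - 54724) = 1/(-147632) = -1/147632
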